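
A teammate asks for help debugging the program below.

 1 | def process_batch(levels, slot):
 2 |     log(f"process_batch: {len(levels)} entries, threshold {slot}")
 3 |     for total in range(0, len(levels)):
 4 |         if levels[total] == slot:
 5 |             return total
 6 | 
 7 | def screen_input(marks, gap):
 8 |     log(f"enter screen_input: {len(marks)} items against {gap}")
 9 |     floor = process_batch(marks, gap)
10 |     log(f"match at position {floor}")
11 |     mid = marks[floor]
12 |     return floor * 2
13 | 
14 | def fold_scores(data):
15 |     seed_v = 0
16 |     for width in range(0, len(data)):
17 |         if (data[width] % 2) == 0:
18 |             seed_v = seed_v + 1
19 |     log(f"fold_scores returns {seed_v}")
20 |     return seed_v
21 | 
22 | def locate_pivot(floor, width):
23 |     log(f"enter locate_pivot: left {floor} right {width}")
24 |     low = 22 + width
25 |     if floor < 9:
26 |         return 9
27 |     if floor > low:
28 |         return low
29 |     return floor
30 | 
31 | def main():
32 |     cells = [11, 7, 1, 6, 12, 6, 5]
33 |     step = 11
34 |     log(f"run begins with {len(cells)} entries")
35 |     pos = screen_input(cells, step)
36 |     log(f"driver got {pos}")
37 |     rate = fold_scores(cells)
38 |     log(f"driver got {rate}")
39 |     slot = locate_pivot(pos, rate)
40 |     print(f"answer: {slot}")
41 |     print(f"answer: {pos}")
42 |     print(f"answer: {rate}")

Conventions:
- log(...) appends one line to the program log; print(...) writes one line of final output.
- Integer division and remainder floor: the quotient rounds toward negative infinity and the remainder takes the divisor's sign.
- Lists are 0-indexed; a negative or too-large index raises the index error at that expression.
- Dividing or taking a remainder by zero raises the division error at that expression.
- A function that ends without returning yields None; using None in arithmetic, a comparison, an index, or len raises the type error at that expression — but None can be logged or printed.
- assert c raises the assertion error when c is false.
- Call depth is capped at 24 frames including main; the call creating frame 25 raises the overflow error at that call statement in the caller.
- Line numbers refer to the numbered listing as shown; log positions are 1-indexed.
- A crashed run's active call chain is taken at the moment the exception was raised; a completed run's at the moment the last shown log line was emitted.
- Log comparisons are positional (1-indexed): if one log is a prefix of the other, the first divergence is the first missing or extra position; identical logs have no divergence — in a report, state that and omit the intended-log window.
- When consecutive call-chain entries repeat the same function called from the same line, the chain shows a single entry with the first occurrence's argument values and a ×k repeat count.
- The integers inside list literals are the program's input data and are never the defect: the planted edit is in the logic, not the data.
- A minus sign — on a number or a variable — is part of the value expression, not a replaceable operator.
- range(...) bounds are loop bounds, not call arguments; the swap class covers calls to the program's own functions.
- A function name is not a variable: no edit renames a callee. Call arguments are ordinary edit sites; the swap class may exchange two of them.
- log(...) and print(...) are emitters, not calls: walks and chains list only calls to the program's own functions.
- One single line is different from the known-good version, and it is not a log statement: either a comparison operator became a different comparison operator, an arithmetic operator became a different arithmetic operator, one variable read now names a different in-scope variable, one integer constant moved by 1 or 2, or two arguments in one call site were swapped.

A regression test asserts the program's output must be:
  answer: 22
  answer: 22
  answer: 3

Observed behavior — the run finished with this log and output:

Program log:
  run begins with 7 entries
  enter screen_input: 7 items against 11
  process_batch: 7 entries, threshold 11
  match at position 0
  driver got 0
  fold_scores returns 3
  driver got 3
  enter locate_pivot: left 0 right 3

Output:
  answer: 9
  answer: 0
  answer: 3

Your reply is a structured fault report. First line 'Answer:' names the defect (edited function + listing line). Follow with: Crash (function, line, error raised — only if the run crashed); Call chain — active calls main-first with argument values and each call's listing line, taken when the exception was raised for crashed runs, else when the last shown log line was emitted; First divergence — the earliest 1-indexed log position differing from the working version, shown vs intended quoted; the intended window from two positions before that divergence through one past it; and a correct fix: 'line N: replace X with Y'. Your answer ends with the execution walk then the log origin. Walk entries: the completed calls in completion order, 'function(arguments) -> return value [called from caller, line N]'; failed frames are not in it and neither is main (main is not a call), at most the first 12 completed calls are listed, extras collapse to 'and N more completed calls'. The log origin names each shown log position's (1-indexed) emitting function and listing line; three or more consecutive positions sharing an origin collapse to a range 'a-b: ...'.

Answer: the defect is in screen_input at line 12.
The tell: Everything matches until log position 5, which reads 'driver got 0' in place of 'driver got 22'.
Call chain: main -> locate_pivot(0, 3) (called at line 39).
First divergence: position 5 — the shown line 'driver got 0' should read 'driver got 22'.
Intended log window:
  3: process_batch: 7 entries, threshold 11
  4: match at position 0
  5: driver got 22
  6: fold_scores returns 3
Execution walk:
  process_batch([11, 7, 1, 6, 12, 6, 5], 11) -> 0  [called from screen_input, line 9]
  screen_input([11, 7, 1, 6, 12, 6, 5], 11) -> 0  [called from main, line 35]
  fold_scores([11, 7, 1, 6, 12, 6, 5]) -> 3  [called from main, line 37]
  locate_pivot(0, 3) -> 9  [called from main, line 39]
Origin of each log line:
  1 — main, line 34
  2 — screen_input, line 8
  3 — process_batch, line 2
  4 — screen_input, line 10
  5 — main, line 36
  6 — fold_scores, line 19
  7 — main, line 38
  8 — locate_pivot, line 23
A correct fix: line 12: replace `floor` with `mid`.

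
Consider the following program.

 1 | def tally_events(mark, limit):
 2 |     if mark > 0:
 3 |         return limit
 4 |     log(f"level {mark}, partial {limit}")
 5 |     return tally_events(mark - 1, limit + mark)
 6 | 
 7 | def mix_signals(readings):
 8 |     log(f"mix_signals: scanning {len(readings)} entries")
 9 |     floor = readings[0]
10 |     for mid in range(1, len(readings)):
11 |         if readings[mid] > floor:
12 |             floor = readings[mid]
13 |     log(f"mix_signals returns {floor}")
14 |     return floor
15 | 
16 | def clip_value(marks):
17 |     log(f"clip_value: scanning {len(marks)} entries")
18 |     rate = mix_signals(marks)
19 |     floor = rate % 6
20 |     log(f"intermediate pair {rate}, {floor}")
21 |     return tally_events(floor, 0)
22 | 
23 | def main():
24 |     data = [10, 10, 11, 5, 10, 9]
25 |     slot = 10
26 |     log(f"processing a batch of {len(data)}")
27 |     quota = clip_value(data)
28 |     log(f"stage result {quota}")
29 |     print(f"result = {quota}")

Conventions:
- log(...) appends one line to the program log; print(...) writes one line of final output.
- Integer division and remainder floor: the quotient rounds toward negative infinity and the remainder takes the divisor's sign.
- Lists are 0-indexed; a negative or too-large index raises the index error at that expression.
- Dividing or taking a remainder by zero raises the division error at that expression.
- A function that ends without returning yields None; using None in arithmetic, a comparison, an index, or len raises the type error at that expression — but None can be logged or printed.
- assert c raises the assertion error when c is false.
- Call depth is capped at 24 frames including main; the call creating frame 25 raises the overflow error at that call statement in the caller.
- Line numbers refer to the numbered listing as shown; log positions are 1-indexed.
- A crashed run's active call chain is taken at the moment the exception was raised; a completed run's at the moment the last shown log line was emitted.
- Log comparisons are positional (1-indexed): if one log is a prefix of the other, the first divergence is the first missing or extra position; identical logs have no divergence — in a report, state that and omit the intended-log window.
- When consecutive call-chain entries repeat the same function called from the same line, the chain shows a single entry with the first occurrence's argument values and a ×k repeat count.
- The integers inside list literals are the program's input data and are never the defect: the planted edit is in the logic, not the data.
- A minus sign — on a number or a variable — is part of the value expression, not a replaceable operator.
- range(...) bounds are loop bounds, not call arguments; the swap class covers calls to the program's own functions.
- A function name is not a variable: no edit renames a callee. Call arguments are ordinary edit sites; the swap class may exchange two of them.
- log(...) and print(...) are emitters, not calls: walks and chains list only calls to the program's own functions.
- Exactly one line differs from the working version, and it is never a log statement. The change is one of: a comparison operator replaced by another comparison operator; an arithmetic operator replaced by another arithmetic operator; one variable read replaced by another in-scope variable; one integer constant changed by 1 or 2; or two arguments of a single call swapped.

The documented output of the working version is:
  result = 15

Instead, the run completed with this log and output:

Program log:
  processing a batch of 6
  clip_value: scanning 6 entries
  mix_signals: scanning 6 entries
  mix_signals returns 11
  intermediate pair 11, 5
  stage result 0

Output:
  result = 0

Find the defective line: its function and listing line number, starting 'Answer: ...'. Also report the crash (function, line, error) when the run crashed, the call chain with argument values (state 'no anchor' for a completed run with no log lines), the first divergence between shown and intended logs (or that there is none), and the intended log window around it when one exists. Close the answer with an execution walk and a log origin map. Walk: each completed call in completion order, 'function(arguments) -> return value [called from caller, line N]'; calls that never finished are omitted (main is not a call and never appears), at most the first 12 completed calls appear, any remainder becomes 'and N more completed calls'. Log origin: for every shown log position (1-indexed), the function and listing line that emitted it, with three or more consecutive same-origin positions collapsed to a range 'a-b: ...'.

Answer: the defect is in tally_events at line 2.
The tell: Everything matches until log position 6, which reads 'stage result 0' in place of 'level 5, partial 0'.
Call chain: main.
First divergence: position 6; shown 'stage result 0' vs intended 'level 5, partial 0'.
Intended log window:
  4: mix_signals returns 11
  5: intermediate pair 11, 5
  6: level 5, partial 0
  7: level 4, partial 5
Execution walk:
  mix_signals([10, 10, 11, 5, 10, 9]) -> 11  [called from clip_value, line 18]
  tally_events(5, 0) -> 0  [called from clip_value, line 21]
  clip_value([10, 10, 11, 5, 10, 9]) -> 0  [called from main, line 27]
Origin of each log line:
  1: emitted by main (line 26)
  2: emitted by clip_value (line 17)
  3: emitted by mix_signals (line 8)
  4: emitted by mix_signals (line 13)
  5: emitted by clip_value (line 20)
  6: emitted by main (line 28)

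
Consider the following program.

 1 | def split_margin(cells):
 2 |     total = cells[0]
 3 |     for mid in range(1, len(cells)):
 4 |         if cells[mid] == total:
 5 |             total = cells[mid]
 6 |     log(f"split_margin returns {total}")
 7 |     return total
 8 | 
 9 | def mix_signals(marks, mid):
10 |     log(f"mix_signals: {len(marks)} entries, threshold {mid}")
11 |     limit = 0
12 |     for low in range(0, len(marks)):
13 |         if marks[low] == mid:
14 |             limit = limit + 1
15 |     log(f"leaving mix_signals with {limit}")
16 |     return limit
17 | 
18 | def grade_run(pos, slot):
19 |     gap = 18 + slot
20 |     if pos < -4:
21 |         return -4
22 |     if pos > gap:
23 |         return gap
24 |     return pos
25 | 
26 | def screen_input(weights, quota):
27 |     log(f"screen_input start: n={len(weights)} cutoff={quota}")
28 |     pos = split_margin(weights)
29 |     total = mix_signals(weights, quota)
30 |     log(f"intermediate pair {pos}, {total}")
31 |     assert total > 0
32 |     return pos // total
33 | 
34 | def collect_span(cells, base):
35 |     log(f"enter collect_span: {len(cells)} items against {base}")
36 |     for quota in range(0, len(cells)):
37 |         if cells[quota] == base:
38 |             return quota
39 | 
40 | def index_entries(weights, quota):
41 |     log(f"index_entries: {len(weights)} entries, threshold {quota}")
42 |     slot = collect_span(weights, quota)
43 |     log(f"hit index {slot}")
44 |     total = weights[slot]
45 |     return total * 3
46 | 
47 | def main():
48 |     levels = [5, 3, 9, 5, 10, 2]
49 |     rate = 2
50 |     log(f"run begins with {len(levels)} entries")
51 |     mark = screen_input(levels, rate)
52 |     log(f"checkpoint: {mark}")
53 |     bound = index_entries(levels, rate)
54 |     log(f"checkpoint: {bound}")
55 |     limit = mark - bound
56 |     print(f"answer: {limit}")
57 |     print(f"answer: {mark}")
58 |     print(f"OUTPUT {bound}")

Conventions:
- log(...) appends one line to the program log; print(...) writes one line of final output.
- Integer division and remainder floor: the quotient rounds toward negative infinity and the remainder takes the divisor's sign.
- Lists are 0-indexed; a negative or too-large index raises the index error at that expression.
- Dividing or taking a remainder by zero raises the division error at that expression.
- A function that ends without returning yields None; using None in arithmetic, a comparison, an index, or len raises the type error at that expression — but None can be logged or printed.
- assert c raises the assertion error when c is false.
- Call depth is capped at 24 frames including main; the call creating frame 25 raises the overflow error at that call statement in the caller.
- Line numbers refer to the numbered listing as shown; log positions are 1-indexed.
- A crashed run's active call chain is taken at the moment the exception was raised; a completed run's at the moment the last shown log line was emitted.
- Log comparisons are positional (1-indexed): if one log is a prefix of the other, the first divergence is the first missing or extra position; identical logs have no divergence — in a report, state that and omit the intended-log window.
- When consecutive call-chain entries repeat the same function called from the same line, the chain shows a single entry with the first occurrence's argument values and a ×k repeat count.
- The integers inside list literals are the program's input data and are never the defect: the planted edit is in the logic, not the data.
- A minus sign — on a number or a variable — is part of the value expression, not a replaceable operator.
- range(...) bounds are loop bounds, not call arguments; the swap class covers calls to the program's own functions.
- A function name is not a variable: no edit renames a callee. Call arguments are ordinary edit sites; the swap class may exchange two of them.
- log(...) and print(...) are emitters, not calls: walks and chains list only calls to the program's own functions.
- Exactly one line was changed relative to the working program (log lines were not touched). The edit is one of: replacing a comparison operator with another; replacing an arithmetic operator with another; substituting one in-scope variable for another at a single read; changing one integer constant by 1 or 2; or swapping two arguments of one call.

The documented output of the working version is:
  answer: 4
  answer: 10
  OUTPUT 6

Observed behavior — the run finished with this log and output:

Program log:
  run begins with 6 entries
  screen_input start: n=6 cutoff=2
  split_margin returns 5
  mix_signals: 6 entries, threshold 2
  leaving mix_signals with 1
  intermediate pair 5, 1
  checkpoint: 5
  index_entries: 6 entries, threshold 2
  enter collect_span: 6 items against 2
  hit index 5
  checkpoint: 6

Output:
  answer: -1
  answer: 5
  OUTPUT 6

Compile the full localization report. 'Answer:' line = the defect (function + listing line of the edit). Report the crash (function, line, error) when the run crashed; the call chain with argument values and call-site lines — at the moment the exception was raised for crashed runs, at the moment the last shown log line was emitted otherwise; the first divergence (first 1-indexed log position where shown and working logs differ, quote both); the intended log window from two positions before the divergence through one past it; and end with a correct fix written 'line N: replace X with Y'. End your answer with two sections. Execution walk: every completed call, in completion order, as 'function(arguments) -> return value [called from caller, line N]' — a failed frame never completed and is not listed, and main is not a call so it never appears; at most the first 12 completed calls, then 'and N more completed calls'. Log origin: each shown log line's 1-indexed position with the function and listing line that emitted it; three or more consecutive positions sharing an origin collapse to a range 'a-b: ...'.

Answer: the defect is in split_margin at line 4.
The tell: At log position 3 the runs split — shown 'split_margin returns 5', but the working version logs 'split_margin returns 10'.
Call chain: main.
First divergence: position 3 — shown 'split_margin returns 5', intended 'split_margin returns 10'.
Intended log window:
  1: run begins with 6 entries
  2: screen_input start: n=6 cutoff=2
  3: split_margin returns 10
  4: mix_signals: 6 entries, threshold 2
Execution walk:
  split_margin([5, 3, 9, 5, 10, 2]) -> 5  [called from screen_input, line 28]
  mix_signals([5, 3, 9, 5, 10, 2], 2) -> 1  [called from screen_input, line 29]
  screen_input([5, 3, 9, 5, 10, 2], 2) -> 5  [called from main, line 51]
  collect_span([5, 3, 9, 5, 10, 2], 2) -> 5  [called from index_entries, line 42]
  index_entries([5, 3, 9, 5, 10, 2], 2) -> 6  [called from main, line 53]
Log origins:
  1 — main, line 50
  2 — screen_input, line 27
  3 — split_margin, line 6
  4 — mix_signals, line 10
  5 — mix_signals, line 15
  6 — screen_input, line 30
  7 — main, line 52
  8 — index_entries, line 41
  9 — collect_span, line 35
  10 — index_entries, line 43
  11 — main, line 54
A correct fix: line 4: replace `==` with `>`.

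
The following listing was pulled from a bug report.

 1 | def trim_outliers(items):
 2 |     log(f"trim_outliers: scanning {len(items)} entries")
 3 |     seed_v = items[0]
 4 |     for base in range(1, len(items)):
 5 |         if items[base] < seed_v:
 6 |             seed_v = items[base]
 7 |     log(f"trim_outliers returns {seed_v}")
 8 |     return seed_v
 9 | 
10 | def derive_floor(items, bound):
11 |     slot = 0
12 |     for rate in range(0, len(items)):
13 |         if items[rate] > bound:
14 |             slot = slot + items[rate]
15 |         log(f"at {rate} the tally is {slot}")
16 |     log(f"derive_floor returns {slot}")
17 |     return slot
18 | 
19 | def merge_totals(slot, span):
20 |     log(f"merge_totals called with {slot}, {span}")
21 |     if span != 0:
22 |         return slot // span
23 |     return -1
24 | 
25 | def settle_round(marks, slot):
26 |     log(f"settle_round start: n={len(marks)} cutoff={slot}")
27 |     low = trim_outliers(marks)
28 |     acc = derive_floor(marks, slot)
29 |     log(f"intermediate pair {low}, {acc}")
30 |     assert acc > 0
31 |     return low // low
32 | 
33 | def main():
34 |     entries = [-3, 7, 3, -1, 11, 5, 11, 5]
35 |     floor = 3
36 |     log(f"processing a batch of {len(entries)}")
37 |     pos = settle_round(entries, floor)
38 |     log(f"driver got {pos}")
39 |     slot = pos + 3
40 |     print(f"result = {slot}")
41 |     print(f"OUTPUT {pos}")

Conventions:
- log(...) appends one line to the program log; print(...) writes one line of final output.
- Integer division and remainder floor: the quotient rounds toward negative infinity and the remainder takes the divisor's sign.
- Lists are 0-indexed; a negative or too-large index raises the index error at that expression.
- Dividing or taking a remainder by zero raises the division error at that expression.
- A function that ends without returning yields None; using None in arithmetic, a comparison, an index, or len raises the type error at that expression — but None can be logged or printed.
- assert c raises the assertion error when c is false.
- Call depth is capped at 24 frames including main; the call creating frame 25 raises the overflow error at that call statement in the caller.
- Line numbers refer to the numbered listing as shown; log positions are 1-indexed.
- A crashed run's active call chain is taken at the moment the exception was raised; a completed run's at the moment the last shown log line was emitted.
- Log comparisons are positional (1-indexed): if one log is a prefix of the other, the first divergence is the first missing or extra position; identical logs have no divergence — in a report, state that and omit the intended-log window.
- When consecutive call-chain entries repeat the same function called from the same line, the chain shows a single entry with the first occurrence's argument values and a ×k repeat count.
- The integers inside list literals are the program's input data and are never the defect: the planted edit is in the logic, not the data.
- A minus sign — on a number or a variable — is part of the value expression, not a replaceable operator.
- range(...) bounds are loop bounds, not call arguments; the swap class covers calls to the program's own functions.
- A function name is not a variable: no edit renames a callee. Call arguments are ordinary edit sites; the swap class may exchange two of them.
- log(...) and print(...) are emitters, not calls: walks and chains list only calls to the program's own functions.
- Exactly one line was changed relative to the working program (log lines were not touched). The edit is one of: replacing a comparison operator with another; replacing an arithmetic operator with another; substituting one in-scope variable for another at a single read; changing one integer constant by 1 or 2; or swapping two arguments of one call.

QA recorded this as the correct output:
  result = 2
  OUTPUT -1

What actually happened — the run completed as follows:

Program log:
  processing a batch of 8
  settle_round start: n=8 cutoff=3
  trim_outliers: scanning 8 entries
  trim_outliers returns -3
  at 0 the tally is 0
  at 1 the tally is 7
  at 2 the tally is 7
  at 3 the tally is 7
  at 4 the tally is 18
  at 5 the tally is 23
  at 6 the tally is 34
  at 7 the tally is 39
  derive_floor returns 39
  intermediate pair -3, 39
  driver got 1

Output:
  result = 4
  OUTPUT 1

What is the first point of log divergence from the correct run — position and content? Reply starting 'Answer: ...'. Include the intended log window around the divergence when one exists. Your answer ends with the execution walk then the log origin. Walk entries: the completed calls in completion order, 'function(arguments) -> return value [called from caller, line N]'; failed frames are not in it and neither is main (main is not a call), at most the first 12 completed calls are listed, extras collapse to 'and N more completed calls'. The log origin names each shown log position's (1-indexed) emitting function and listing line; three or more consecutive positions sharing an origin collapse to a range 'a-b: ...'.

Answer: position 15 — the shown line 'driver got 1' should read 'driver got -1'.
Intended log window:
  13: derive_floor returns 39
  14: intermediate pair -3, 39
  15: driver got -1
Execution walk:
  trim_outliers([-3, 7, 3, -1, 11, 5, 11, 5]) -> -3  [called from settle_round, line 27]
  derive_floor([-3, 7, 3, -1, 11, 5, 11, 5], 3) -> 39  [called from settle_round, line 28]
  settle_round([-3, 7, 3, -1, 11, 5, 11, 5], 3) -> 1  [called from main, line 37]
Log line origins:
  1: emitted by main (line 36)
  2: emitted by settle_round (line 26)
  3: emitted by trim_outliers (line 2)
  4: emitted by trim_outliers (line 7)
  5-12: emitted by derive_floor (line 15)
  13: emitted by derive_floor (line 16)
  14: emitted by settle_round (line 29)
  15: emitted by main (line 38)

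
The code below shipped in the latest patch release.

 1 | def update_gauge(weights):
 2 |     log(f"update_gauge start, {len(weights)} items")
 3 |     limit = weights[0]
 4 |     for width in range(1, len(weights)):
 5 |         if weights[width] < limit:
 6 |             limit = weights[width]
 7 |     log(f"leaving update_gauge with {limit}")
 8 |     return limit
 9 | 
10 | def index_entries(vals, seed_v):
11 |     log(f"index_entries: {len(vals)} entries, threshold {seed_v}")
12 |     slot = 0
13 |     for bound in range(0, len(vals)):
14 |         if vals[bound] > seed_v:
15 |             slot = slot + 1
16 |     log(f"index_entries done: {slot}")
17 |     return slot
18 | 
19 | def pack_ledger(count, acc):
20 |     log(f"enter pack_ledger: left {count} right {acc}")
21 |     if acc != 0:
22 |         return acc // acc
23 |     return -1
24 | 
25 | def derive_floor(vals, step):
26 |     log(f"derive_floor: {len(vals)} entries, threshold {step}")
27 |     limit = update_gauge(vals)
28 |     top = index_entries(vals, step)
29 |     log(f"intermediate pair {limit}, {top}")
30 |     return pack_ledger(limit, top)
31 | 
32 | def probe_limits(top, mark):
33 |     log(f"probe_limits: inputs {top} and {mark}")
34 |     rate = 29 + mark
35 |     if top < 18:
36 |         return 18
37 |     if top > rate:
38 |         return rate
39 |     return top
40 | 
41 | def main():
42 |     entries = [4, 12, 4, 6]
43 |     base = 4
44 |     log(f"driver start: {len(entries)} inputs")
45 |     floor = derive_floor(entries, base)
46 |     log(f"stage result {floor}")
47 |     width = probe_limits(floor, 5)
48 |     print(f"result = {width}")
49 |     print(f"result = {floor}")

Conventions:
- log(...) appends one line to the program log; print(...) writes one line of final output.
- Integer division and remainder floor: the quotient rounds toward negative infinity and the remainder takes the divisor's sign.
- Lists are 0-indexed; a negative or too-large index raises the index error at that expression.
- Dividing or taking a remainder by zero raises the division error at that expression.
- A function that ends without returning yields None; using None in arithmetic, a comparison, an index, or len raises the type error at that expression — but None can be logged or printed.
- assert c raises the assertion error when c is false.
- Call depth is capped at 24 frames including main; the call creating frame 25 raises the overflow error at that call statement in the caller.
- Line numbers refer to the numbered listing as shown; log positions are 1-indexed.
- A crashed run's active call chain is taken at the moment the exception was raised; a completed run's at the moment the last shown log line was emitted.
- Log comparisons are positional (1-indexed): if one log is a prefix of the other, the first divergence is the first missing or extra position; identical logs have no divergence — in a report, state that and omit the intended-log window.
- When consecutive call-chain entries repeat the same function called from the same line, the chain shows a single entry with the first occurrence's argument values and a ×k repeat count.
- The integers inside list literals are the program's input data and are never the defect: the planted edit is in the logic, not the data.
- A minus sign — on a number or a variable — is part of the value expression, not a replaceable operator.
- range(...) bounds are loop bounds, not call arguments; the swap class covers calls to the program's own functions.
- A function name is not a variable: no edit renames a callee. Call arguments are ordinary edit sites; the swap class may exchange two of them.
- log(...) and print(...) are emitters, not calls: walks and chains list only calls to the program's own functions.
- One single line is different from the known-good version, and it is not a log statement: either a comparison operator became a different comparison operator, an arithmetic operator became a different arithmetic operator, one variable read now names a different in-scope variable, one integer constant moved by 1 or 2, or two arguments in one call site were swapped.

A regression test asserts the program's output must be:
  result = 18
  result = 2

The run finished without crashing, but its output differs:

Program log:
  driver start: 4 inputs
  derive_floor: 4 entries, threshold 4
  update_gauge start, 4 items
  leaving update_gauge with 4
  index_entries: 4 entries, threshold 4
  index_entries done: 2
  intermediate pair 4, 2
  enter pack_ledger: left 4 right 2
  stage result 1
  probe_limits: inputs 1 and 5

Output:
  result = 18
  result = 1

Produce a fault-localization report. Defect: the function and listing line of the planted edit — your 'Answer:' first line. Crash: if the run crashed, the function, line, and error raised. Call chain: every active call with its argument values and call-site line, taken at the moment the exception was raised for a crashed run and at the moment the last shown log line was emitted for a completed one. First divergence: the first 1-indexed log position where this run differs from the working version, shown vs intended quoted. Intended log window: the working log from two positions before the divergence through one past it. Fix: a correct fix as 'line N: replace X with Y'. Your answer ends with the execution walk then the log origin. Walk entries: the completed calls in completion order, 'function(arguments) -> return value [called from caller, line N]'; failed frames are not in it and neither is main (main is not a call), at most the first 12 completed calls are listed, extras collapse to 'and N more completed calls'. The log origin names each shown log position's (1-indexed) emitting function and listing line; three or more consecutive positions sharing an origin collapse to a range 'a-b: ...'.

Answer: the defect is in pack_ledger at line 22.
Core observation: Log line 9 is where behavior first shows: 'stage result 1' appears instead of 'stage result 2'.
Call chain: main -> probe_limits(1, 5) (called at line 47).
First divergence: at position 9 the run shows 'stage result 1' where the working version logs 'stage result 2'.
Intended log window:
  7: intermediate pair 4, 2
  8: enter pack_ledger: left 4 right 2
  9: stage result 2
  10: probe_limits: inputs 2 and 5
Execution walk:
  update_gauge([4, 12, 4, 6]) -> 4  [called from derive_floor, line 27]
  index_entries([4, 12, 4, 6], 4) -> 2  [called from derive_floor, line 28]
  pack_ledger(4, 2) -> 1  [called from derive_floor, line 30]
  derive_floor([4, 12, 4, 6], 4) -> 1  [called from main, line 45]
  probe_limits(1, 5) -> 18  [called from main, line 47]
Log origins:
  1 — main, line 44
  2 — derive_floor, line 26
  3 — update_gauge, line 2
  4 — update_gauge, line 7
  5 — index_entries, line 11
  6 — index_entries, line 16
  7 — derive_floor, line 29
  8 — pack_ledger, line 20
  9 — main, line 46
  10 — probe_limits, line 33
A correct fix: line 22: replace `acc // acc` with `count // acc`.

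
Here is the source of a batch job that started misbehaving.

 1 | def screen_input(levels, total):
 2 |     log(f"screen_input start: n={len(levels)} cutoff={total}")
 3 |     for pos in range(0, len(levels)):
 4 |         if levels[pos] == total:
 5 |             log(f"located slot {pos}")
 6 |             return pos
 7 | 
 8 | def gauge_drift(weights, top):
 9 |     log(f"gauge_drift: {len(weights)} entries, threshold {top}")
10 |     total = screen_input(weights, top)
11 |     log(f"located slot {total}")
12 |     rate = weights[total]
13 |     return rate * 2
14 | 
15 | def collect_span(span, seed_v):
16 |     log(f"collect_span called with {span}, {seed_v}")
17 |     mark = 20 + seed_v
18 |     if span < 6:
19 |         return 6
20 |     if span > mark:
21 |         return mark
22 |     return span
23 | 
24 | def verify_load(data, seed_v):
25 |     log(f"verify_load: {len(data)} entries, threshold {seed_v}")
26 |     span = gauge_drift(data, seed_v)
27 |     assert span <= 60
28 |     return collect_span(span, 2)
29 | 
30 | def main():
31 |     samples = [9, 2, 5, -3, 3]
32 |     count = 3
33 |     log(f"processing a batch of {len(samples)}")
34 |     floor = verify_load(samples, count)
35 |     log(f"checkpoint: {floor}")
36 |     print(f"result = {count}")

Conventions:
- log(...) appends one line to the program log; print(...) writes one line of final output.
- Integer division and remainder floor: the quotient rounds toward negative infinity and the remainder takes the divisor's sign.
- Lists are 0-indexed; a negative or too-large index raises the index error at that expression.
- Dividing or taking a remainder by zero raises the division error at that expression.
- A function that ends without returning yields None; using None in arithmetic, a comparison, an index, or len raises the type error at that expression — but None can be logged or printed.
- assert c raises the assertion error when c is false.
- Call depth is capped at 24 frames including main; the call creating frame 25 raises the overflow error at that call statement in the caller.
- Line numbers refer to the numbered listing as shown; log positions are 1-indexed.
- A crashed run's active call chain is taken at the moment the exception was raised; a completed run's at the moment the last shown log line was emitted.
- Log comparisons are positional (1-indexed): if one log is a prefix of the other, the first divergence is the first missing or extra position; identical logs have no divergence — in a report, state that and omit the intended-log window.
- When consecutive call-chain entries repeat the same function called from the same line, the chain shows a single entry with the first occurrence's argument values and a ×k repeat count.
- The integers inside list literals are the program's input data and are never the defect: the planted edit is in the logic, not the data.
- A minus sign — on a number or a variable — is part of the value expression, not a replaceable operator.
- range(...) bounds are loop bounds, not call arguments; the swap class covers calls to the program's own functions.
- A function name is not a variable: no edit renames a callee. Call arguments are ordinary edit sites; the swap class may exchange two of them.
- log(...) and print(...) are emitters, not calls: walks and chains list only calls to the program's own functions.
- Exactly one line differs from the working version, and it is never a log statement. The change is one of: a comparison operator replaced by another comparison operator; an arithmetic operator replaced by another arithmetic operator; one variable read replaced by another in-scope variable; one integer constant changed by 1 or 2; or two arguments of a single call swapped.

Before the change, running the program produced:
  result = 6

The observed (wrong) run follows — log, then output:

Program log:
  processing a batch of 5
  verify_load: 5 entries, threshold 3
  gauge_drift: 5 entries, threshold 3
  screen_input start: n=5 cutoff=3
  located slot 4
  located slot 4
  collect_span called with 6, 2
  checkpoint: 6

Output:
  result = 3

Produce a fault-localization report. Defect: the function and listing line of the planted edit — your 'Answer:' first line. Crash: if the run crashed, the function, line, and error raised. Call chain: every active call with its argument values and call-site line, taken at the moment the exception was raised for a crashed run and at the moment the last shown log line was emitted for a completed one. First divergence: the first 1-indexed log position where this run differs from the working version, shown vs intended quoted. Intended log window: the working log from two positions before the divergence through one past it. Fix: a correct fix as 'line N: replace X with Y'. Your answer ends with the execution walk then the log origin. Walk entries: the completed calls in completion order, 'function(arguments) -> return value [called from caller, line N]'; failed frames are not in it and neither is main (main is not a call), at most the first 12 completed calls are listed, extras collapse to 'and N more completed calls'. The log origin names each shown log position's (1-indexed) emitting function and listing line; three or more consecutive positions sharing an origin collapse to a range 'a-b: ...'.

Answer: the defect is in main at line 36.
Core observation: Log streams are identical — the defect surfaces only in the printed output.
Call chain: main.
First divergence: none (the log streams are identical).
Execution walk:
  screen_input([9, 2, 5, -3, 3], 3) -> 4  [called from gauge_drift, line 10]
  gauge_drift([9, 2, 5, -3, 3], 3) -> 6  [called from verify_load, line 26]
  collect_span(6, 2) -> 6  [called from verify_load, line 28]
  verify_load([9, 2, 5, -3, 3], 3) -> 6  [called from main, line 34]
Log origins:
  1: logged in main at line 33
  2: logged in verify_load at line 25
  3: logged in gauge_drift at line 9
  4: logged in screen_input at line 2
  5: logged in screen_input at line 5
  6: logged in gauge_drift at line 11
  7: logged in collect_span at line 16
  8: logged in main at line 35
A correct fix: line 36: replace `count` with `floor`.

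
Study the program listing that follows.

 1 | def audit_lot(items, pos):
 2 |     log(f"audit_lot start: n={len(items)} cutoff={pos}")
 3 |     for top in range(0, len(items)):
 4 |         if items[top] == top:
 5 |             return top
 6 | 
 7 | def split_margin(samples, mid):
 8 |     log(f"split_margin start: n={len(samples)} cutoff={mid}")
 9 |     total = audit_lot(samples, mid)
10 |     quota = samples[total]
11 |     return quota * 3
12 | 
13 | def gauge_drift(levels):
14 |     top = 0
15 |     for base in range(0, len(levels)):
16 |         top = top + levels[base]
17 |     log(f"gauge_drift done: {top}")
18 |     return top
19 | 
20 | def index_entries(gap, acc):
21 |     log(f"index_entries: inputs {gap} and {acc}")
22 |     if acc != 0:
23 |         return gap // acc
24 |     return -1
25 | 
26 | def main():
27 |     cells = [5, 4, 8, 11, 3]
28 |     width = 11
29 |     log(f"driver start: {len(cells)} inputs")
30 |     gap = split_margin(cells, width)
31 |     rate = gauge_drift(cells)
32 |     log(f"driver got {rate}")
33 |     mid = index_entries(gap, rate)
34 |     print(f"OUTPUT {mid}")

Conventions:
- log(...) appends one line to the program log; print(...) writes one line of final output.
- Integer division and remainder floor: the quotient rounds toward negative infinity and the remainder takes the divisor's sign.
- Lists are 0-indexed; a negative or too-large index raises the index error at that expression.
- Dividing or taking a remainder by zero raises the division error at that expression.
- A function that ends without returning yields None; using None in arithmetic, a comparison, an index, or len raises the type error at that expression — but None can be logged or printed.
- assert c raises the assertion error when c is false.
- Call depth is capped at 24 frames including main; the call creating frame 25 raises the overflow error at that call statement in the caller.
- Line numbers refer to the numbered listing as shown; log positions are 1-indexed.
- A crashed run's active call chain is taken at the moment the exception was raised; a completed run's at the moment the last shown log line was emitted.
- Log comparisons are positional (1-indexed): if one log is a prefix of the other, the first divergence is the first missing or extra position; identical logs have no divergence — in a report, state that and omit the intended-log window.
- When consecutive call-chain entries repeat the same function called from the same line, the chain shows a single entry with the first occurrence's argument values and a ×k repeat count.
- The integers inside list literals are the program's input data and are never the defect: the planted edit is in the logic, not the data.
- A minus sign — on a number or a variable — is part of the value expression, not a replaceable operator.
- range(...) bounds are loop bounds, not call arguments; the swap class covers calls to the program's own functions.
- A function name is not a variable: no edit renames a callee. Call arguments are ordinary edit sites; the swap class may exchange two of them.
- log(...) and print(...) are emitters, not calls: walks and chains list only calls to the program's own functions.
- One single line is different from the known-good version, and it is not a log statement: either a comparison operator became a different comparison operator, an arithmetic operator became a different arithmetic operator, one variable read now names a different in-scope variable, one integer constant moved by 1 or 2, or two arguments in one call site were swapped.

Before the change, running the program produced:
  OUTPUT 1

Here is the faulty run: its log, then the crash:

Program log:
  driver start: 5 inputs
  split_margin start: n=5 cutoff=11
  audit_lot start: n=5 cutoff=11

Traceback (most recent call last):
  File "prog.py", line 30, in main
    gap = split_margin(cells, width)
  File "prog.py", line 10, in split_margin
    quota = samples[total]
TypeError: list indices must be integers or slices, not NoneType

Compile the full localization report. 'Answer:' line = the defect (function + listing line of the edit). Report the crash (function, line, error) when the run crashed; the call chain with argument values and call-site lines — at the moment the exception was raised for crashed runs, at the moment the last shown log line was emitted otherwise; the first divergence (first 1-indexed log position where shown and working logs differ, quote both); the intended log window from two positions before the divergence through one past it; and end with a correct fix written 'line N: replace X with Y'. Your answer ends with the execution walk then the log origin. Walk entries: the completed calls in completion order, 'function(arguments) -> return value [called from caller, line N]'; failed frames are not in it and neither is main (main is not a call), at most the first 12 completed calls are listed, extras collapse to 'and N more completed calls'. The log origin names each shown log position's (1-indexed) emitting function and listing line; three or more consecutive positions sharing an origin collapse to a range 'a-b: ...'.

Answer: the defect is in audit_lot at line 4.
Key observation: After 3 matching log lines the faulty run goes silent, while the working version continues with 'gauge_drift done: 31'.
Crash: split_margin, line 10, TypeError.
Call chain: main -> split_margin([5, 4, 8, 11, 3], 11) (called at line 30).
First divergence: position 4 (shown log ended at 3 lines; the working version continues: 'gauge_drift done: 31').
Intended log window:
  2: split_margin start: n=5 cutoff=11
  3: audit_lot start: n=5 cutoff=11
  4: gauge_drift done: 31
  5: driver got 31
Execution walk:
  audit_lot([5, 4, 8, 11, 3], 11) -> None  [called from split_margin, line 9]
Log line origins:
  1: emitted by main (line 29)
  2: emitted by split_margin (line 8)
  3: emitted by audit_lot (line 2)
A correct fix: line 4: replace `items[top] == top` with `items[top] == pos`.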